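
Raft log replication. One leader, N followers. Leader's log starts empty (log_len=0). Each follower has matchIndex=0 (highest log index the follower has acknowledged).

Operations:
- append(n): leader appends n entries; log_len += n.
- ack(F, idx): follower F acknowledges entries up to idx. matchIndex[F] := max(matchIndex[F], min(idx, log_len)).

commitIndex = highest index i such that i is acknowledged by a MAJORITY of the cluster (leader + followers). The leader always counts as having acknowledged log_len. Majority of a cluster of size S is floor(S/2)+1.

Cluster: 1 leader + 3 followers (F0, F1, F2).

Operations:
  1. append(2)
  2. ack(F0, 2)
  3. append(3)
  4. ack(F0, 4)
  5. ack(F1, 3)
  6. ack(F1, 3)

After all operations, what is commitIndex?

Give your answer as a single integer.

Op 1: append 2 -> log_len=2
Op 2: F0 acks idx 2 -> match: F0=2 F1=0 F2=0; commitIndex=0
Op 3: append 3 -> log_len=5
Op 4: F0 acks idx 4 -> match: F0=4 F1=0 F2=0; commitIndex=0
Op 5: F1 acks idx 3 -> match: F0=4 F1=3 F2=0; commitIndex=3
Op 6: F1 acks idx 3 -> match: F0=4 F1=3 F2=0; commitIndex=3

Answer: 3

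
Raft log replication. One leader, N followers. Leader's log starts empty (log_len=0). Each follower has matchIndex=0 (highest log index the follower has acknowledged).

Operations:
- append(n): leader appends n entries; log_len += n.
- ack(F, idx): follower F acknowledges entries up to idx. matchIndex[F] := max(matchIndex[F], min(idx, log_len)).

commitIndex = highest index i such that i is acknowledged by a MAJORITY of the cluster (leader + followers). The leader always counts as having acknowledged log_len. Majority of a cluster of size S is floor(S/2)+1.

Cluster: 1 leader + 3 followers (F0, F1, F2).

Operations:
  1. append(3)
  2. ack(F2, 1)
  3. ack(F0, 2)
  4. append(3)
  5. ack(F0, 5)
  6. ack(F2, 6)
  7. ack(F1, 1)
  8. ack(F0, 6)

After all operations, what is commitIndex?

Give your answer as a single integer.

Answer: 6

Derivation:
Op 1: append 3 -> log_len=3
Op 2: F2 acks idx 1 -> match: F0=0 F1=0 F2=1; commitIndex=0
Op 3: F0 acks idx 2 -> match: F0=2 F1=0 F2=1; commitIndex=1
Op 4: append 3 -> log_len=6
Op 5: F0 acks idx 5 -> match: F0=5 F1=0 F2=1; commitIndex=1
Op 6: F2 acks idx 6 -> match: F0=5 F1=0 F2=6; commitIndex=5
Op 7: F1 acks idx 1 -> match: F0=5 F1=1 F2=6; commitIndex=5
Op 8: F0 acks idx 6 -> match: F0=6 F1=1 F2=6; commitIndex=6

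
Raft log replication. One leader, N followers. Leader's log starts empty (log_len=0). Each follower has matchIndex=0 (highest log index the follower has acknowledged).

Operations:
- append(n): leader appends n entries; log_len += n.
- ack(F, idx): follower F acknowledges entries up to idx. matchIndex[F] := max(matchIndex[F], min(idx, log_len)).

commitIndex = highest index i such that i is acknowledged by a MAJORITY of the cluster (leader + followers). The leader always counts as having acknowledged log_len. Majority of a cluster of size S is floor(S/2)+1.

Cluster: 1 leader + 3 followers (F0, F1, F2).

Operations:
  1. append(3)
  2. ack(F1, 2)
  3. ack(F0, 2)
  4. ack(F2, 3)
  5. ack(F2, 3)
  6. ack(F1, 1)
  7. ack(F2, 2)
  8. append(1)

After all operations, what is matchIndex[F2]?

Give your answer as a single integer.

Answer: 3

Derivation:
Op 1: append 3 -> log_len=3
Op 2: F1 acks idx 2 -> match: F0=0 F1=2 F2=0; commitIndex=0
Op 3: F0 acks idx 2 -> match: F0=2 F1=2 F2=0; commitIndex=2
Op 4: F2 acks idx 3 -> match: F0=2 F1=2 F2=3; commitIndex=2
Op 5: F2 acks idx 3 -> match: F0=2 F1=2 F2=3; commitIndex=2
Op 6: F1 acks idx 1 -> match: F0=2 F1=2 F2=3; commitIndex=2
Op 7: F2 acks idx 2 -> match: F0=2 F1=2 F2=3; commitIndex=2
Op 8: append 1 -> log_len=4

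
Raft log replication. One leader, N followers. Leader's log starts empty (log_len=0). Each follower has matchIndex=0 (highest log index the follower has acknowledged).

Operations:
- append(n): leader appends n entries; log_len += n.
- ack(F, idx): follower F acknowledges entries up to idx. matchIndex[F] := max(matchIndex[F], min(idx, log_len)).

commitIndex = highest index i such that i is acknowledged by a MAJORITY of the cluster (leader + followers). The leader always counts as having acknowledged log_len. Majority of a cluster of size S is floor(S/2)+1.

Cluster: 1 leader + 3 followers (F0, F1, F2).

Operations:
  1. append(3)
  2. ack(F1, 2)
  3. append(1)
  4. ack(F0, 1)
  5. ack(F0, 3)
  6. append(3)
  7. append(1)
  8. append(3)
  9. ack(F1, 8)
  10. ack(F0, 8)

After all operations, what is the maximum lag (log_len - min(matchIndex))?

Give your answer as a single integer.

Answer: 11

Derivation:
Op 1: append 3 -> log_len=3
Op 2: F1 acks idx 2 -> match: F0=0 F1=2 F2=0; commitIndex=0
Op 3: append 1 -> log_len=4
Op 4: F0 acks idx 1 -> match: F0=1 F1=2 F2=0; commitIndex=1
Op 5: F0 acks idx 3 -> match: F0=3 F1=2 F2=0; commitIndex=2
Op 6: append 3 -> log_len=7
Op 7: append 1 -> log_len=8
Op 8: append 3 -> log_len=11
Op 9: F1 acks idx 8 -> match: F0=3 F1=8 F2=0; commitIndex=3
Op 10: F0 acks idx 8 -> match: F0=8 F1=8 F2=0; commitIndex=8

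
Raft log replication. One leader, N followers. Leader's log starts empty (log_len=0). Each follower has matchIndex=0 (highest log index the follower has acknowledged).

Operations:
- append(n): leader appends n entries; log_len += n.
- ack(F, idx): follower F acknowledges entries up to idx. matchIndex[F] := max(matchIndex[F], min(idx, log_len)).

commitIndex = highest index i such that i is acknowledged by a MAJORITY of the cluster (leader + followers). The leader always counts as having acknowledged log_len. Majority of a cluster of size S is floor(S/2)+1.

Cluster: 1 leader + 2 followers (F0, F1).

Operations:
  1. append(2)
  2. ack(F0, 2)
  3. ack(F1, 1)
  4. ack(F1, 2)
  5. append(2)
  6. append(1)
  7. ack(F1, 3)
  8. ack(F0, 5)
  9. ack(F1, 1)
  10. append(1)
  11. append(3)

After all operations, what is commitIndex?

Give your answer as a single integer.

Answer: 5

Derivation:
Op 1: append 2 -> log_len=2
Op 2: F0 acks idx 2 -> match: F0=2 F1=0; commitIndex=2
Op 3: F1 acks idx 1 -> match: F0=2 F1=1; commitIndex=2
Op 4: F1 acks idx 2 -> match: F0=2 F1=2; commitIndex=2
Op 5: append 2 -> log_len=4
Op 6: append 1 -> log_len=5
Op 7: F1 acks idx 3 -> match: F0=2 F1=3; commitIndex=3
Op 8: F0 acks idx 5 -> match: F0=5 F1=3; commitIndex=5
Op 9: F1 acks idx 1 -> match: F0=5 F1=3; commitIndex=5
Op 10: append 1 -> log_len=6
Op 11: append 3 -> log_len=9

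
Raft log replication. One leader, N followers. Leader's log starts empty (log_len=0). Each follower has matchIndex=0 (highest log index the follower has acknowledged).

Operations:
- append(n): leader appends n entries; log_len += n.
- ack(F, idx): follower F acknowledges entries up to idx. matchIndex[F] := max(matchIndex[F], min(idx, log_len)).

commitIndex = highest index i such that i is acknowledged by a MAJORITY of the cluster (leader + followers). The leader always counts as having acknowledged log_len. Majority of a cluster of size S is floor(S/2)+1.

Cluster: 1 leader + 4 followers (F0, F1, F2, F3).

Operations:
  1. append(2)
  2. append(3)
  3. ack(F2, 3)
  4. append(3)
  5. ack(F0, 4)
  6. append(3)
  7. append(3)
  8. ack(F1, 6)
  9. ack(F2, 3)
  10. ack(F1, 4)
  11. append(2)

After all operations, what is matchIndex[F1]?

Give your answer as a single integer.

Op 1: append 2 -> log_len=2
Op 2: append 3 -> log_len=5
Op 3: F2 acks idx 3 -> match: F0=0 F1=0 F2=3 F3=0; commitIndex=0
Op 4: append 3 -> log_len=8
Op 5: F0 acks idx 4 -> match: F0=4 F1=0 F2=3 F3=0; commitIndex=3
Op 6: append 3 -> log_len=11
Op 7: append 3 -> log_len=14
Op 8: F1 acks idx 6 -> match: F0=4 F1=6 F2=3 F3=0; commitIndex=4
Op 9: F2 acks idx 3 -> match: F0=4 F1=6 F2=3 F3=0; commitIndex=4
Op 10: F1 acks idx 4 -> match: F0=4 F1=6 F2=3 F3=0; commitIndex=4
Op 11: append 2 -> log_len=16

Answer: 6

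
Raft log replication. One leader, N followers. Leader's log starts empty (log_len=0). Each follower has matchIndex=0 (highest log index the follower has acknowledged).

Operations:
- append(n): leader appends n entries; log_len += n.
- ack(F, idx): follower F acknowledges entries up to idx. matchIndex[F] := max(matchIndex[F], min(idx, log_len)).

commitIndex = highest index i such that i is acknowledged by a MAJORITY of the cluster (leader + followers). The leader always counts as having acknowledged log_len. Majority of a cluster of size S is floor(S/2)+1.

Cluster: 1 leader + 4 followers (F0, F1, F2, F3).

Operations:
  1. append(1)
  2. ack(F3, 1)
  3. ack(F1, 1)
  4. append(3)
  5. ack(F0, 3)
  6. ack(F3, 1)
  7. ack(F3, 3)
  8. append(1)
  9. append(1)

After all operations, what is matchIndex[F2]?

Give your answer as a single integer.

Answer: 0

Derivation:
Op 1: append 1 -> log_len=1
Op 2: F3 acks idx 1 -> match: F0=0 F1=0 F2=0 F3=1; commitIndex=0
Op 3: F1 acks idx 1 -> match: F0=0 F1=1 F2=0 F3=1; commitIndex=1
Op 4: append 3 -> log_len=4
Op 5: F0 acks idx 3 -> match: F0=3 F1=1 F2=0 F3=1; commitIndex=1
Op 6: F3 acks idx 1 -> match: F0=3 F1=1 F2=0 F3=1; commitIndex=1
Op 7: F3 acks idx 3 -> match: F0=3 F1=1 F2=0 F3=3; commitIndex=3
Op 8: append 1 -> log_len=5
Op 9: append 1 -> log_len=6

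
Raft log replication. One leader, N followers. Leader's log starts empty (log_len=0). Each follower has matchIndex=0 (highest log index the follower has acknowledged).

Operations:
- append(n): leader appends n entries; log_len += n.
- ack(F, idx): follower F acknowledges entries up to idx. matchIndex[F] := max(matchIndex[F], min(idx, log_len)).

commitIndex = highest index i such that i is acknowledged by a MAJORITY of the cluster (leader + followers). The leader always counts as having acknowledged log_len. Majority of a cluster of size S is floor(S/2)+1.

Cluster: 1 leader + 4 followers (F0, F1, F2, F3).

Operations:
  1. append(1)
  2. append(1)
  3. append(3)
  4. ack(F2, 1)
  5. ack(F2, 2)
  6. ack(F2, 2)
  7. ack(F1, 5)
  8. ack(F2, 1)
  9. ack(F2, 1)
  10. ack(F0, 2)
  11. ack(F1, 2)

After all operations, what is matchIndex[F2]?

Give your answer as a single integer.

Op 1: append 1 -> log_len=1
Op 2: append 1 -> log_len=2
Op 3: append 3 -> log_len=5
Op 4: F2 acks idx 1 -> match: F0=0 F1=0 F2=1 F3=0; commitIndex=0
Op 5: F2 acks idx 2 -> match: F0=0 F1=0 F2=2 F3=0; commitIndex=0
Op 6: F2 acks idx 2 -> match: F0=0 F1=0 F2=2 F3=0; commitIndex=0
Op 7: F1 acks idx 5 -> match: F0=0 F1=5 F2=2 F3=0; commitIndex=2
Op 8: F2 acks idx 1 -> match: F0=0 F1=5 F2=2 F3=0; commitIndex=2
Op 9: F2 acks idx 1 -> match: F0=0 F1=5 F2=2 F3=0; commitIndex=2
Op 10: F0 acks idx 2 -> match: F0=2 F1=5 F2=2 F3=0; commitIndex=2
Op 11: F1 acks idx 2 -> match: F0=2 F1=5 F2=2 F3=0; commitIndex=2

Answer: 2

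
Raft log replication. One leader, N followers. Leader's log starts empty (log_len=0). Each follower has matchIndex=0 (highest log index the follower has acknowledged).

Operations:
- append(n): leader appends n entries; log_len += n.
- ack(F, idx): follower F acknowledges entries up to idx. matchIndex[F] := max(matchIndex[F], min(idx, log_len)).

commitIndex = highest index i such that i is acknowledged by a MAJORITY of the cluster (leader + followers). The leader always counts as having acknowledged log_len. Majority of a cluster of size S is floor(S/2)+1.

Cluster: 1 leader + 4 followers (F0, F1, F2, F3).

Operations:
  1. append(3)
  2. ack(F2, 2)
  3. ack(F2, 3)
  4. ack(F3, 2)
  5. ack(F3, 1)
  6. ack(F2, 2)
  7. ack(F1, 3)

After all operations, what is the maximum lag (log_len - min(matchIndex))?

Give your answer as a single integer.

Op 1: append 3 -> log_len=3
Op 2: F2 acks idx 2 -> match: F0=0 F1=0 F2=2 F3=0; commitIndex=0
Op 3: F2 acks idx 3 -> match: F0=0 F1=0 F2=3 F3=0; commitIndex=0
Op 4: F3 acks idx 2 -> match: F0=0 F1=0 F2=3 F3=2; commitIndex=2
Op 5: F3 acks idx 1 -> match: F0=0 F1=0 F2=3 F3=2; commitIndex=2
Op 6: F2 acks idx 2 -> match: F0=0 F1=0 F2=3 F3=2; commitIndex=2
Op 7: F1 acks idx 3 -> match: F0=0 F1=3 F2=3 F3=2; commitIndex=3

Answer: 3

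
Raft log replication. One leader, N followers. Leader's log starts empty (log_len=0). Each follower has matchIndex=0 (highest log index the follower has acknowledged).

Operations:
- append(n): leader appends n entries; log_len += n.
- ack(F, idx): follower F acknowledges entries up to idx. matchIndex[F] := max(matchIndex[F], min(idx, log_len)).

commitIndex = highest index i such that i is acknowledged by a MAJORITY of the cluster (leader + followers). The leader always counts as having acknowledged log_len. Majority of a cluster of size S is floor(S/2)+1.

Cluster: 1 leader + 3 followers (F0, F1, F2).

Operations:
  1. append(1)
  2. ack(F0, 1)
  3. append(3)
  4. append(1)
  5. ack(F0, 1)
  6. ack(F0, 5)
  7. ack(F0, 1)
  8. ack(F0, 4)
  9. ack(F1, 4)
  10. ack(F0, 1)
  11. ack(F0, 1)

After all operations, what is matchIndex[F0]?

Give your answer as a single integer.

Op 1: append 1 -> log_len=1
Op 2: F0 acks idx 1 -> match: F0=1 F1=0 F2=0; commitIndex=0
Op 3: append 3 -> log_len=4
Op 4: append 1 -> log_len=5
Op 5: F0 acks idx 1 -> match: F0=1 F1=0 F2=0; commitIndex=0
Op 6: F0 acks idx 5 -> match: F0=5 F1=0 F2=0; commitIndex=0
Op 7: F0 acks idx 1 -> match: F0=5 F1=0 F2=0; commitIndex=0
Op 8: F0 acks idx 4 -> match: F0=5 F1=0 F2=0; commitIndex=0
Op 9: F1 acks idx 4 -> match: F0=5 F1=4 F2=0; commitIndex=4
Op 10: F0 acks idx 1 -> match: F0=5 F1=4 F2=0; commitIndex=4
Op 11: F0 acks idx 1 -> match: F0=5 F1=4 F2=0; commitIndex=4

Answer: 5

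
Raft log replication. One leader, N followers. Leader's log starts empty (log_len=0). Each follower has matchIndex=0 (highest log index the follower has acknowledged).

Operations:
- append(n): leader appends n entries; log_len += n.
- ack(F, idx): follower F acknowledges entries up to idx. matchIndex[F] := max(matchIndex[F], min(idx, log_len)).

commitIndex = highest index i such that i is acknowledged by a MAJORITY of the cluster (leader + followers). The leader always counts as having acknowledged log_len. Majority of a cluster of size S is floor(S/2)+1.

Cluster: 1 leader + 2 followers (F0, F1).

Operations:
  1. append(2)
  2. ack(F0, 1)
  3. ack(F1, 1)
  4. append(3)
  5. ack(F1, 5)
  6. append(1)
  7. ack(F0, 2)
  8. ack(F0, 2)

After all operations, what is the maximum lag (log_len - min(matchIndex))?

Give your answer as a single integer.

Op 1: append 2 -> log_len=2
Op 2: F0 acks idx 1 -> match: F0=1 F1=0; commitIndex=1
Op 3: F1 acks idx 1 -> match: F0=1 F1=1; commitIndex=1
Op 4: append 3 -> log_len=5
Op 5: F1 acks idx 5 -> match: F0=1 F1=5; commitIndex=5
Op 6: append 1 -> log_len=6
Op 7: F0 acks idx 2 -> match: F0=2 F1=5; commitIndex=5
Op 8: F0 acks idx 2 -> match: F0=2 F1=5; commitIndex=5

Answer: 4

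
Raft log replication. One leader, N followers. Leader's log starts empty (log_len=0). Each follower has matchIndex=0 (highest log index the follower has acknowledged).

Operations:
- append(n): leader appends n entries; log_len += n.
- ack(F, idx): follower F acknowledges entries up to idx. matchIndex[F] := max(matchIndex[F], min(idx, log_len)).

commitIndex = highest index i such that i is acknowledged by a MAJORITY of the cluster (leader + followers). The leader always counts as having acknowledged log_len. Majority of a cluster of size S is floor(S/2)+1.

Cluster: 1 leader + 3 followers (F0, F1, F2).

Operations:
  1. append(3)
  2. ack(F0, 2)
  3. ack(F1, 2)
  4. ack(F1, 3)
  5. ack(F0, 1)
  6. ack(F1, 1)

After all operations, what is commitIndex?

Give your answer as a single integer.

Answer: 2

Derivation:
Op 1: append 3 -> log_len=3
Op 2: F0 acks idx 2 -> match: F0=2 F1=0 F2=0; commitIndex=0
Op 3: F1 acks idx 2 -> match: F0=2 F1=2 F2=0; commitIndex=2
Op 4: F1 acks idx 3 -> match: F0=2 F1=3 F2=0; commitIndex=2
Op 5: F0 acks idx 1 -> match: F0=2 F1=3 F2=0; commitIndex=2
Op 6: F1 acks idx 1 -> match: F0=2 F1=3 F2=0; commitIndex=2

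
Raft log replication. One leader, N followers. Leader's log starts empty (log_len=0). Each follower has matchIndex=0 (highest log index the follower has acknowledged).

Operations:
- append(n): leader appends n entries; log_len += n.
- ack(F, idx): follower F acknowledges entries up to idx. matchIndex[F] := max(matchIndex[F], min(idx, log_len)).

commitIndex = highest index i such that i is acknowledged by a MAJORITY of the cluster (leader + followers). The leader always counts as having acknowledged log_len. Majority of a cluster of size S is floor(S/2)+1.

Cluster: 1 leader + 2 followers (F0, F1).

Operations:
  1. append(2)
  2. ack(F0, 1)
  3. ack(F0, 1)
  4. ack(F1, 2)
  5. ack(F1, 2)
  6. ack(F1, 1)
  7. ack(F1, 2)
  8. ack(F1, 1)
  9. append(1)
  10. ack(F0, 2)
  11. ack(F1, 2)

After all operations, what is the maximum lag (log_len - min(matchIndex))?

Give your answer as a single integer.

Op 1: append 2 -> log_len=2
Op 2: F0 acks idx 1 -> match: F0=1 F1=0; commitIndex=1
Op 3: F0 acks idx 1 -> match: F0=1 F1=0; commitIndex=1
Op 4: F1 acks idx 2 -> match: F0=1 F1=2; commitIndex=2
Op 5: F1 acks idx 2 -> match: F0=1 F1=2; commitIndex=2
Op 6: F1 acks idx 1 -> match: F0=1 F1=2; commitIndex=2
Op 7: F1 acks idx 2 -> match: F0=1 F1=2; commitIndex=2
Op 8: F1 acks idx 1 -> match: F0=1 F1=2; commitIndex=2
Op 9: append 1 -> log_len=3
Op 10: F0 acks idx 2 -> match: F0=2 F1=2; commitIndex=2
Op 11: F1 acks idx 2 -> match: F0=2 F1=2; commitIndex=2

Answer: 1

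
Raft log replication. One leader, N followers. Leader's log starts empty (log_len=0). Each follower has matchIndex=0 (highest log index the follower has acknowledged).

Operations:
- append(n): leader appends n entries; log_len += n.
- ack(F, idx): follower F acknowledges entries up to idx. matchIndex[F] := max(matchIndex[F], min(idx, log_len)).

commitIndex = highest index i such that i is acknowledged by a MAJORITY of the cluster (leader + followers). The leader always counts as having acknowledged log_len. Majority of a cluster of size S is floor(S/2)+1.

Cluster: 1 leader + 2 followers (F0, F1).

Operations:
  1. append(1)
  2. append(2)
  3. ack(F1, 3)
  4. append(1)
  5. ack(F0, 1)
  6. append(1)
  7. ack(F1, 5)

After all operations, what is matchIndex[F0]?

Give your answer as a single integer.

Answer: 1

Derivation:
Op 1: append 1 -> log_len=1
Op 2: append 2 -> log_len=3
Op 3: F1 acks idx 3 -> match: F0=0 F1=3; commitIndex=3
Op 4: append 1 -> log_len=4
Op 5: F0 acks idx 1 -> match: F0=1 F1=3; commitIndex=3
Op 6: append 1 -> log_len=5
Op 7: F1 acks idx 5 -> match: F0=1 F1=5; commitIndex=5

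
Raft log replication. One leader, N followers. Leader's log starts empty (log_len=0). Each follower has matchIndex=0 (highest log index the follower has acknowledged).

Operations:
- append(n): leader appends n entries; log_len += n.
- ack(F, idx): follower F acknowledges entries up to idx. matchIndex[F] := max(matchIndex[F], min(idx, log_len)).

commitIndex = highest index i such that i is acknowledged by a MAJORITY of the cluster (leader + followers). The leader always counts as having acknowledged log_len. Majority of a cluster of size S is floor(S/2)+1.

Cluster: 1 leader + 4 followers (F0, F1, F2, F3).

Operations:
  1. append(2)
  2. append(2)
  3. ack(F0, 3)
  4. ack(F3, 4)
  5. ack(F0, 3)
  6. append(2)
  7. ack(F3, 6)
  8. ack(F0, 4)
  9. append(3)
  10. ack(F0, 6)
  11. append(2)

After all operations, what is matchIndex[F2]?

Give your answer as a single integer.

Op 1: append 2 -> log_len=2
Op 2: append 2 -> log_len=4
Op 3: F0 acks idx 3 -> match: F0=3 F1=0 F2=0 F3=0; commitIndex=0
Op 4: F3 acks idx 4 -> match: F0=3 F1=0 F2=0 F3=4; commitIndex=3
Op 5: F0 acks idx 3 -> match: F0=3 F1=0 F2=0 F3=4; commitIndex=3
Op 6: append 2 -> log_len=6
Op 7: F3 acks idx 6 -> match: F0=3 F1=0 F2=0 F3=6; commitIndex=3
Op 8: F0 acks idx 4 -> match: F0=4 F1=0 F2=0 F3=6; commitIndex=4
Op 9: append 3 -> log_len=9
Op 10: F0 acks idx 6 -> match: F0=6 F1=0 F2=0 F3=6; commitIndex=6
Op 11: append 2 -> log_len=11

Answer: 0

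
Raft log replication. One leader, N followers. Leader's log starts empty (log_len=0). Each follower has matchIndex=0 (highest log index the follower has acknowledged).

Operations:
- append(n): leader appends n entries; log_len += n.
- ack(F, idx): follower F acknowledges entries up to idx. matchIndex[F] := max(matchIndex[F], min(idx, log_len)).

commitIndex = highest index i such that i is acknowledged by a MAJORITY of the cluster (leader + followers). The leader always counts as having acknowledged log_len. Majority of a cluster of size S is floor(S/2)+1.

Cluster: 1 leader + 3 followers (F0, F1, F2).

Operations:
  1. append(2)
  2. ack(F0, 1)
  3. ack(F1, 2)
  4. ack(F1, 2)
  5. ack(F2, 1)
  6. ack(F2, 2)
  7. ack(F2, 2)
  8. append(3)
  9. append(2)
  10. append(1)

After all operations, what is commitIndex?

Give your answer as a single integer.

Answer: 2

Derivation:
Op 1: append 2 -> log_len=2
Op 2: F0 acks idx 1 -> match: F0=1 F1=0 F2=0; commitIndex=0
Op 3: F1 acks idx 2 -> match: F0=1 F1=2 F2=0; commitIndex=1
Op 4: F1 acks idx 2 -> match: F0=1 F1=2 F2=0; commitIndex=1
Op 5: F2 acks idx 1 -> match: F0=1 F1=2 F2=1; commitIndex=1
Op 6: F2 acks idx 2 -> match: F0=1 F1=2 F2=2; commitIndex=2
Op 7: F2 acks idx 2 -> match: F0=1 F1=2 F2=2; commitIndex=2
Op 8: append 3 -> log_len=5
Op 9: append 2 -> log_len=7
Op 10: append 1 -> log_len=8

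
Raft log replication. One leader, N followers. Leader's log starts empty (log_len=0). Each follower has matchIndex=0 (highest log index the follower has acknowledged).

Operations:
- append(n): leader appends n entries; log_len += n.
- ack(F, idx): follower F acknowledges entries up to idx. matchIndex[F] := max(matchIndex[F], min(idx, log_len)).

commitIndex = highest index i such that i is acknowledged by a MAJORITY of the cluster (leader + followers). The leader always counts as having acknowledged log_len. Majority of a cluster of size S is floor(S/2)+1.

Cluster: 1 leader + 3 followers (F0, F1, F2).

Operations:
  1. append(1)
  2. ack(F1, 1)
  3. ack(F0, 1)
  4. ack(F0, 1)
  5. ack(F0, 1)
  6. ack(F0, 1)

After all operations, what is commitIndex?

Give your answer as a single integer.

Answer: 1

Derivation:
Op 1: append 1 -> log_len=1
Op 2: F1 acks idx 1 -> match: F0=0 F1=1 F2=0; commitIndex=0
Op 3: F0 acks idx 1 -> match: F0=1 F1=1 F2=0; commitIndex=1
Op 4: F0 acks idx 1 -> match: F0=1 F1=1 F2=0; commitIndex=1
Op 5: F0 acks idx 1 -> match: F0=1 F1=1 F2=0; commitIndex=1
Op 6: F0 acks idx 1 -> match: F0=1 F1=1 F2=0; commitIndex=1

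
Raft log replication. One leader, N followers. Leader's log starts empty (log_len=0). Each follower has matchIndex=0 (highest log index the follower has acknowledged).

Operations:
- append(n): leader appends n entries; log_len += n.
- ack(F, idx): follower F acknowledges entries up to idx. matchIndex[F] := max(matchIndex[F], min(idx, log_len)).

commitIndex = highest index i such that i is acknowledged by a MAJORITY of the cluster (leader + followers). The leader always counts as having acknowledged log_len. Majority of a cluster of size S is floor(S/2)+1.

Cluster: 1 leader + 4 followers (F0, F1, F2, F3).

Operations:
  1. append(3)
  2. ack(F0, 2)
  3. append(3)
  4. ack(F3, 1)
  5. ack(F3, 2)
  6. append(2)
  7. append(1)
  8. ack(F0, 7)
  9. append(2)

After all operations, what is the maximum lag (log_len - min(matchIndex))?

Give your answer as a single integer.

Op 1: append 3 -> log_len=3
Op 2: F0 acks idx 2 -> match: F0=2 F1=0 F2=0 F3=0; commitIndex=0
Op 3: append 3 -> log_len=6
Op 4: F3 acks idx 1 -> match: F0=2 F1=0 F2=0 F3=1; commitIndex=1
Op 5: F3 acks idx 2 -> match: F0=2 F1=0 F2=0 F3=2; commitIndex=2
Op 6: append 2 -> log_len=8
Op 7: append 1 -> log_len=9
Op 8: F0 acks idx 7 -> match: F0=7 F1=0 F2=0 F3=2; commitIndex=2
Op 9: append 2 -> log_len=11

Answer: 11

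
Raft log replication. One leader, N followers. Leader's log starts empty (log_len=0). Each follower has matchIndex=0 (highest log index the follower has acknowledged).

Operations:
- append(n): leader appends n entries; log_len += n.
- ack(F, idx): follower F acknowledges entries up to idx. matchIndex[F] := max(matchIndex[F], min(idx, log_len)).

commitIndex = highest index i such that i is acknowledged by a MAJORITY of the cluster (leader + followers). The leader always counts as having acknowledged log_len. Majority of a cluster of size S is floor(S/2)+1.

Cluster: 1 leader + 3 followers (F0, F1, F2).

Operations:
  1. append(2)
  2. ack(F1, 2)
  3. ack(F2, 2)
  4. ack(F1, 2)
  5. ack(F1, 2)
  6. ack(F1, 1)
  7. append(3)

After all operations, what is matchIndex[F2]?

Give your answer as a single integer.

Answer: 2

Derivation:
Op 1: append 2 -> log_len=2
Op 2: F1 acks idx 2 -> match: F0=0 F1=2 F2=0; commitIndex=0
Op 3: F2 acks idx 2 -> match: F0=0 F1=2 F2=2; commitIndex=2
Op 4: F1 acks idx 2 -> match: F0=0 F1=2 F2=2; commitIndex=2
Op 5: F1 acks idx 2 -> match: F0=0 F1=2 F2=2; commitIndex=2
Op 6: F1 acks idx 1 -> match: F0=0 F1=2 F2=2; commitIndex=2
Op 7: append 3 -> log_len=5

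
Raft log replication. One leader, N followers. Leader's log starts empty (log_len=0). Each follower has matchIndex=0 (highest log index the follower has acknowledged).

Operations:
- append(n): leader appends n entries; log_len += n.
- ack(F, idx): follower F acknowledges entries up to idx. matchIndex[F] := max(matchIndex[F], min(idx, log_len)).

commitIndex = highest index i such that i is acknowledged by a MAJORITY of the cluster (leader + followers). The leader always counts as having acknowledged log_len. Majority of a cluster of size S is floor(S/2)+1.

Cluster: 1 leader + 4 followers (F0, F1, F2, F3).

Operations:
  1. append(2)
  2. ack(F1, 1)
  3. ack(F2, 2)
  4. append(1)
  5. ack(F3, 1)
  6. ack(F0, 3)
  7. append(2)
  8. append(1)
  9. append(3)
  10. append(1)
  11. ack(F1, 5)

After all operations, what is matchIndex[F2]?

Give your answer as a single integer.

Answer: 2

Derivation:
Op 1: append 2 -> log_len=2
Op 2: F1 acks idx 1 -> match: F0=0 F1=1 F2=0 F3=0; commitIndex=0
Op 3: F2 acks idx 2 -> match: F0=0 F1=1 F2=2 F3=0; commitIndex=1
Op 4: append 1 -> log_len=3
Op 5: F3 acks idx 1 -> match: F0=0 F1=1 F2=2 F3=1; commitIndex=1
Op 6: F0 acks idx 3 -> match: F0=3 F1=1 F2=2 F3=1; commitIndex=2
Op 7: append 2 -> log_len=5
Op 8: append 1 -> log_len=6
Op 9: append 3 -> log_len=9
Op 10: append 1 -> log_len=10
Op 11: F1 acks idx 5 -> match: F0=3 F1=5 F2=2 F3=1; commitIndex=3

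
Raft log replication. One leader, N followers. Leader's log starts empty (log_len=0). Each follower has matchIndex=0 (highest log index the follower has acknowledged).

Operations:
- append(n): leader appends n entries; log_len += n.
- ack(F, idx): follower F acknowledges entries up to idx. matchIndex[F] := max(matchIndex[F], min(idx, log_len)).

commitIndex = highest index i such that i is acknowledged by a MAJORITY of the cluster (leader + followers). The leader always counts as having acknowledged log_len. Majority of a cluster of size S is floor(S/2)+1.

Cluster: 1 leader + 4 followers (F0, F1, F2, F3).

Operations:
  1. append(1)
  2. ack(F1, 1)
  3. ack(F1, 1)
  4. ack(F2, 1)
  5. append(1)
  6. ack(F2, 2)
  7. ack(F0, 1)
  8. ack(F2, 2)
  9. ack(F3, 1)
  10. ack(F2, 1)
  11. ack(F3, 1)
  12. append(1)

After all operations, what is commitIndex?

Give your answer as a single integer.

Op 1: append 1 -> log_len=1
Op 2: F1 acks idx 1 -> match: F0=0 F1=1 F2=0 F3=0; commitIndex=0
Op 3: F1 acks idx 1 -> match: F0=0 F1=1 F2=0 F3=0; commitIndex=0
Op 4: F2 acks idx 1 -> match: F0=0 F1=1 F2=1 F3=0; commitIndex=1
Op 5: append 1 -> log_len=2
Op 6: F2 acks idx 2 -> match: F0=0 F1=1 F2=2 F3=0; commitIndex=1
Op 7: F0 acks idx 1 -> match: F0=1 F1=1 F2=2 F3=0; commitIndex=1
Op 8: F2 acks idx 2 -> match: F0=1 F1=1 F2=2 F3=0; commitIndex=1
Op 9: F3 acks idx 1 -> match: F0=1 F1=1 F2=2 F3=1; commitIndex=1
Op 10: F2 acks idx 1 -> match: F0=1 F1=1 F2=2 F3=1; commitIndex=1
Op 11: F3 acks idx 1 -> match: F0=1 F1=1 F2=2 F3=1; commitIndex=1
Op 12: append 1 -> log_len=3

Answer: 1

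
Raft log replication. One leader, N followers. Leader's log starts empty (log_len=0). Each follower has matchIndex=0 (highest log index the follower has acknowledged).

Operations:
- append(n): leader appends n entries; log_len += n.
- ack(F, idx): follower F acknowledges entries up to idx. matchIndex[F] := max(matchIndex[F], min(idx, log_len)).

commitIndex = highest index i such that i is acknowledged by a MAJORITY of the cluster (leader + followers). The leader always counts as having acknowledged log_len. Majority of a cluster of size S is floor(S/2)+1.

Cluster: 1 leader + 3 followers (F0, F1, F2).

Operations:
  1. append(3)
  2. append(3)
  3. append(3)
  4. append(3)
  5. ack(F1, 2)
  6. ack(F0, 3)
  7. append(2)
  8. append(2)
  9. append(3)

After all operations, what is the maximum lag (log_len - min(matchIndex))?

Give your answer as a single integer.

Answer: 19

Derivation:
Op 1: append 3 -> log_len=3
Op 2: append 3 -> log_len=6
Op 3: append 3 -> log_len=9
Op 4: append 3 -> log_len=12
Op 5: F1 acks idx 2 -> match: F0=0 F1=2 F2=0; commitIndex=0
Op 6: F0 acks idx 3 -> match: F0=3 F1=2 F2=0; commitIndex=2
Op 7: append 2 -> log_len=14
Op 8: append 2 -> log_len=16
Op 9: append 3 -> log_len=19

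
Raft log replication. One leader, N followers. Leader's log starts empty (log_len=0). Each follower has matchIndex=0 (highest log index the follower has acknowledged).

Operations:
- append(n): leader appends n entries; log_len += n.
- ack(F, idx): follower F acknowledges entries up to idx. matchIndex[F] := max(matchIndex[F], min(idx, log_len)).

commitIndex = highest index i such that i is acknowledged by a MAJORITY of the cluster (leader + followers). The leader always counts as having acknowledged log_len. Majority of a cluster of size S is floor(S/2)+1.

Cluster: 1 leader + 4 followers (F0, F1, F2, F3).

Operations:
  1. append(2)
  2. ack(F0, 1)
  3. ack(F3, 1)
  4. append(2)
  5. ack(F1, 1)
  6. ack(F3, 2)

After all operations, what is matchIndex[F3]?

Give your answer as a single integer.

Op 1: append 2 -> log_len=2
Op 2: F0 acks idx 1 -> match: F0=1 F1=0 F2=0 F3=0; commitIndex=0
Op 3: F3 acks idx 1 -> match: F0=1 F1=0 F2=0 F3=1; commitIndex=1
Op 4: append 2 -> log_len=4
Op 5: F1 acks idx 1 -> match: F0=1 F1=1 F2=0 F3=1; commitIndex=1
Op 6: F3 acks idx 2 -> match: F0=1 F1=1 F2=0 F3=2; commitIndex=1

Answer: 2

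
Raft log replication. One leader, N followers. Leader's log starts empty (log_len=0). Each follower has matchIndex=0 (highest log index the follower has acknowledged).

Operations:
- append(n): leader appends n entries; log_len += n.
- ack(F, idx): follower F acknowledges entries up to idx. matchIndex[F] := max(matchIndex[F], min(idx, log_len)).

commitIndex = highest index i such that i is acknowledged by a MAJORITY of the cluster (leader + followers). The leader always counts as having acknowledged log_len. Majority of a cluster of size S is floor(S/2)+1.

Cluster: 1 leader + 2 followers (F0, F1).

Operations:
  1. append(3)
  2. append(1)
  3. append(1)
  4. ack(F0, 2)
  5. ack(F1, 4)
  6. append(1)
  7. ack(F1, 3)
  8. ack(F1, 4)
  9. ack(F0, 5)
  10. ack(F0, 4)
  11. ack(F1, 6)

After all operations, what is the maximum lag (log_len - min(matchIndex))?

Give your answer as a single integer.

Op 1: append 3 -> log_len=3
Op 2: append 1 -> log_len=4
Op 3: append 1 -> log_len=5
Op 4: F0 acks idx 2 -> match: F0=2 F1=0; commitIndex=2
Op 5: F1 acks idx 4 -> match: F0=2 F1=4; commitIndex=4
Op 6: append 1 -> log_len=6
Op 7: F1 acks idx 3 -> match: F0=2 F1=4; commitIndex=4
Op 8: F1 acks idx 4 -> match: F0=2 F1=4; commitIndex=4
Op 9: F0 acks idx 5 -> match: F0=5 F1=4; commitIndex=5
Op 10: F0 acks idx 4 -> match: F0=5 F1=4; commitIndex=5
Op 11: F1 acks idx 6 -> match: F0=5 F1=6; commitIndex=6

Answer: 1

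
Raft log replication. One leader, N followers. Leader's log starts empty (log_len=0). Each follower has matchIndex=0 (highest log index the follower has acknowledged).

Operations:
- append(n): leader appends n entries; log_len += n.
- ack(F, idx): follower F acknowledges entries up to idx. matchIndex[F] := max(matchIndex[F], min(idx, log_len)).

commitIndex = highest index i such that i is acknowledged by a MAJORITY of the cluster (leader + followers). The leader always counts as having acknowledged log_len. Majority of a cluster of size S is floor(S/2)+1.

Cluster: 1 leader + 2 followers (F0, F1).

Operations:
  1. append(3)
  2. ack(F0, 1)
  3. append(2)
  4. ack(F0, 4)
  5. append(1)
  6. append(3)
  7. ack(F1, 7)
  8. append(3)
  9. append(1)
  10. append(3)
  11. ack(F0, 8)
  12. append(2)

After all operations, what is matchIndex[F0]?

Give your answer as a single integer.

Op 1: append 3 -> log_len=3
Op 2: F0 acks idx 1 -> match: F0=1 F1=0; commitIndex=1
Op 3: append 2 -> log_len=5
Op 4: F0 acks idx 4 -> match: F0=4 F1=0; commitIndex=4
Op 5: append 1 -> log_len=6
Op 6: append 3 -> log_len=9
Op 7: F1 acks idx 7 -> match: F0=4 F1=7; commitIndex=7
Op 8: append 3 -> log_len=12
Op 9: append 1 -> log_len=13
Op 10: append 3 -> log_len=16
Op 11: F0 acks idx 8 -> match: F0=8 F1=7; commitIndex=8
Op 12: append 2 -> log_len=18

Answer: 8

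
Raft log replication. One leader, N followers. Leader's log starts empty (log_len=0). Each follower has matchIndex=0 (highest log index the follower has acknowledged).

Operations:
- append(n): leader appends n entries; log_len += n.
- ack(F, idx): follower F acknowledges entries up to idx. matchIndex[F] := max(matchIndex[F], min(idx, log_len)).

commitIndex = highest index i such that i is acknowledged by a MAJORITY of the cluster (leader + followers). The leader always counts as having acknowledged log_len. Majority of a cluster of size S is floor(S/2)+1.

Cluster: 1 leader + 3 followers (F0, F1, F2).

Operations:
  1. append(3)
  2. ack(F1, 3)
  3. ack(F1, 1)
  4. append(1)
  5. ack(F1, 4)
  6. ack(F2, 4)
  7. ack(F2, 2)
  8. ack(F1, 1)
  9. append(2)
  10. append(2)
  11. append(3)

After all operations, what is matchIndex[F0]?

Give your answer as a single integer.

Op 1: append 3 -> log_len=3
Op 2: F1 acks idx 3 -> match: F0=0 F1=3 F2=0; commitIndex=0
Op 3: F1 acks idx 1 -> match: F0=0 F1=3 F2=0; commitIndex=0
Op 4: append 1 -> log_len=4
Op 5: F1 acks idx 4 -> match: F0=0 F1=4 F2=0; commitIndex=0
Op 6: F2 acks idx 4 -> match: F0=0 F1=4 F2=4; commitIndex=4
Op 7: F2 acks idx 2 -> match: F0=0 F1=4 F2=4; commitIndex=4
Op 8: F1 acks idx 1 -> match: F0=0 F1=4 F2=4; commitIndex=4
Op 9: append 2 -> log_len=6
Op 10: append 2 -> log_len=8
Op 11: append 3 -> log_len=11

Answer: 0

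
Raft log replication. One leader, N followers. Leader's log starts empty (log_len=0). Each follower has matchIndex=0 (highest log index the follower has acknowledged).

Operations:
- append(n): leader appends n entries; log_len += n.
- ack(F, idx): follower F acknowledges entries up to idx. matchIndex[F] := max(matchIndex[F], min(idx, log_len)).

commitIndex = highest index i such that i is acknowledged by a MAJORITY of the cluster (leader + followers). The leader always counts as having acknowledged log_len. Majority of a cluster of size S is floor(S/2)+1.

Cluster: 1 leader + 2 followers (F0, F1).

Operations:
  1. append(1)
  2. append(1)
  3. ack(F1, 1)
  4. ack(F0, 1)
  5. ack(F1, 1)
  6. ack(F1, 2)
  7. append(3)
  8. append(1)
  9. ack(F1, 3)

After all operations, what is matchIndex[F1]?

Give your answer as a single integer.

Op 1: append 1 -> log_len=1
Op 2: append 1 -> log_len=2
Op 3: F1 acks idx 1 -> match: F0=0 F1=1; commitIndex=1
Op 4: F0 acks idx 1 -> match: F0=1 F1=1; commitIndex=1
Op 5: F1 acks idx 1 -> match: F0=1 F1=1; commitIndex=1
Op 6: F1 acks idx 2 -> match: F0=1 F1=2; commitIndex=2
Op 7: append 3 -> log_len=5
Op 8: append 1 -> log_len=6
Op 9: F1 acks idx 3 -> match: F0=1 F1=3; commitIndex=3

Answer: 3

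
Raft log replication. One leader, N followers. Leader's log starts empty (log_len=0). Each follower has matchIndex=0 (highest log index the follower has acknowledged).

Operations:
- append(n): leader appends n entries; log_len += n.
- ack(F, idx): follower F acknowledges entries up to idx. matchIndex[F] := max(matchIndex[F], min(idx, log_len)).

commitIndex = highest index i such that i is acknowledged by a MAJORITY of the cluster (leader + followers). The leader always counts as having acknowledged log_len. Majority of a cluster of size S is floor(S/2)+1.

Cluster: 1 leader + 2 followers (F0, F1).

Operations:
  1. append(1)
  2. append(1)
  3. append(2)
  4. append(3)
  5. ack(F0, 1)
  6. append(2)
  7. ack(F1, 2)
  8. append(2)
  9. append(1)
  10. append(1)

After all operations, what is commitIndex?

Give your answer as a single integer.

Op 1: append 1 -> log_len=1
Op 2: append 1 -> log_len=2
Op 3: append 2 -> log_len=4
Op 4: append 3 -> log_len=7
Op 5: F0 acks idx 1 -> match: F0=1 F1=0; commitIndex=1
Op 6: append 2 -> log_len=9
Op 7: F1 acks idx 2 -> match: F0=1 F1=2; commitIndex=2
Op 8: append 2 -> log_len=11
Op 9: append 1 -> log_len=12
Op 10: append 1 -> log_len=13

Answer: 2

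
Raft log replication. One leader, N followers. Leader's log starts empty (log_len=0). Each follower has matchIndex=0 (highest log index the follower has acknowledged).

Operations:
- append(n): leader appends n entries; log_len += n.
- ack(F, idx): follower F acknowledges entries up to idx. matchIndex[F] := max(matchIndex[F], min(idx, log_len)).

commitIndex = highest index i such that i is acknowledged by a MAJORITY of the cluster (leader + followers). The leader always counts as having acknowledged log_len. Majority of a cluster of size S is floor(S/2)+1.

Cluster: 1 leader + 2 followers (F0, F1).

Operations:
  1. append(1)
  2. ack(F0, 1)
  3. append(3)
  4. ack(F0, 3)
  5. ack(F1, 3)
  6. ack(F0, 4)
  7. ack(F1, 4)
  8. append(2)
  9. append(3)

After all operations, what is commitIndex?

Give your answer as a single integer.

Op 1: append 1 -> log_len=1
Op 2: F0 acks idx 1 -> match: F0=1 F1=0; commitIndex=1
Op 3: append 3 -> log_len=4
Op 4: F0 acks idx 3 -> match: F0=3 F1=0; commitIndex=3
Op 5: F1 acks idx 3 -> match: F0=3 F1=3; commitIndex=3
Op 6: F0 acks idx 4 -> match: F0=4 F1=3; commitIndex=4
Op 7: F1 acks idx 4 -> match: F0=4 F1=4; commitIndex=4
Op 8: append 2 -> log_len=6
Op 9: append 3 -> log_len=9

Answer: 4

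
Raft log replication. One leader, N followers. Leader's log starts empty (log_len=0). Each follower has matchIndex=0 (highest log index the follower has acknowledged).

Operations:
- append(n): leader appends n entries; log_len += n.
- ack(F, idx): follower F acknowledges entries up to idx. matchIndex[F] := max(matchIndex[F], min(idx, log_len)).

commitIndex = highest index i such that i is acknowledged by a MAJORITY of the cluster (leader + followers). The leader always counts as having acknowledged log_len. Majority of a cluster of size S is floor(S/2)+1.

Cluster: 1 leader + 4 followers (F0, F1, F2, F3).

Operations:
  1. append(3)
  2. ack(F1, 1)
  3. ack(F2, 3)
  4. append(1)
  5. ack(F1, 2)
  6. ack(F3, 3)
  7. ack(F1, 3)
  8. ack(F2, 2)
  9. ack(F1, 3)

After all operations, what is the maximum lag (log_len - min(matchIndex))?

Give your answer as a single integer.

Op 1: append 3 -> log_len=3
Op 2: F1 acks idx 1 -> match: F0=0 F1=1 F2=0 F3=0; commitIndex=0
Op 3: F2 acks idx 3 -> match: F0=0 F1=1 F2=3 F3=0; commitIndex=1
Op 4: append 1 -> log_len=4
Op 5: F1 acks idx 2 -> match: F0=0 F1=2 F2=3 F3=0; commitIndex=2
Op 6: F3 acks idx 3 -> match: F0=0 F1=2 F2=3 F3=3; commitIndex=3
Op 7: F1 acks idx 3 -> match: F0=0 F1=3 F2=3 F3=3; commitIndex=3
Op 8: F2 acks idx 2 -> match: F0=0 F1=3 F2=3 F3=3; commitIndex=3
Op 9: F1 acks idx 3 -> match: F0=0 F1=3 F2=3 F3=3; commitIndex=3

Answer: 4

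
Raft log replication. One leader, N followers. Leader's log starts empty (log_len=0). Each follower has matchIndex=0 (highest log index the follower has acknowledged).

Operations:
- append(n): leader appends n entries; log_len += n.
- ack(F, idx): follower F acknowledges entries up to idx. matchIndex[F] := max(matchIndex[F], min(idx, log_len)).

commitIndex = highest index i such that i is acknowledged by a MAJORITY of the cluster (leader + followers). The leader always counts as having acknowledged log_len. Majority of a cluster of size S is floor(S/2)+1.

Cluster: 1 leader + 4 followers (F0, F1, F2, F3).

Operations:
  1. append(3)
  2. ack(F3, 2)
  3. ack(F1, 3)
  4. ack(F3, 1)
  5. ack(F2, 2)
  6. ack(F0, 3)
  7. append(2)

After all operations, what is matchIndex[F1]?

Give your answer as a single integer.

Answer: 3

Derivation:
Op 1: append 3 -> log_len=3
Op 2: F3 acks idx 2 -> match: F0=0 F1=0 F2=0 F3=2; commitIndex=0
Op 3: F1 acks idx 3 -> match: F0=0 F1=3 F2=0 F3=2; commitIndex=2
Op 4: F3 acks idx 1 -> match: F0=0 F1=3 F2=0 F3=2; commitIndex=2
Op 5: F2 acks idx 2 -> match: F0=0 F1=3 F2=2 F3=2; commitIndex=2
Op 6: F0 acks idx 3 -> match: F0=3 F1=3 F2=2 F3=2; commitIndex=3
Op 7: append 2 -> log_len=5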